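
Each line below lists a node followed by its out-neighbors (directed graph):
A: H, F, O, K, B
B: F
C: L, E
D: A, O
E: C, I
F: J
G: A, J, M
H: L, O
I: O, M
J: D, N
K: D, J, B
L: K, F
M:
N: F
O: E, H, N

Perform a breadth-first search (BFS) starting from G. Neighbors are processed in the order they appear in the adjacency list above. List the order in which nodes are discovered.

G, A, J, M, H, F, O, K, B, D, N, L, E, C, I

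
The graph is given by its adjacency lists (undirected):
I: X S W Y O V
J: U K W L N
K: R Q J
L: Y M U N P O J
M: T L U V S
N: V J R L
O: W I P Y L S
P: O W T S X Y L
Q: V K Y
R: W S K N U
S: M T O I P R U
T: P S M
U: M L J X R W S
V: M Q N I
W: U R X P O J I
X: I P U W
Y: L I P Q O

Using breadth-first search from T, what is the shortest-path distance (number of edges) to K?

Level 0: T
Level 1: M, P, S
Level 2: I, L, O, R, U, V, W, X, Y
Level 3: J, K, N, Q
K first appears at level 3.

3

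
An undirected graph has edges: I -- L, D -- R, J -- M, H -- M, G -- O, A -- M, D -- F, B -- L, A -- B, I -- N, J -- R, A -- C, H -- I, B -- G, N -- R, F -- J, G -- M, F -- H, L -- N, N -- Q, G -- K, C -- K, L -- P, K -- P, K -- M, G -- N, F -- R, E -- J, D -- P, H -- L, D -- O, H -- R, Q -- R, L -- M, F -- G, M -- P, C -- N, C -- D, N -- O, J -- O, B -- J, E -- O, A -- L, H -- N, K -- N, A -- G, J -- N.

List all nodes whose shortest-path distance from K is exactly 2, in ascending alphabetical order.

Level 0: K
Level 1: C, G, M, N, P
Level 2: A, B, D, F, H, I, J, L, O, Q, R
Level 3: E

A, B, D, F, H, I, J, L, O, Q, R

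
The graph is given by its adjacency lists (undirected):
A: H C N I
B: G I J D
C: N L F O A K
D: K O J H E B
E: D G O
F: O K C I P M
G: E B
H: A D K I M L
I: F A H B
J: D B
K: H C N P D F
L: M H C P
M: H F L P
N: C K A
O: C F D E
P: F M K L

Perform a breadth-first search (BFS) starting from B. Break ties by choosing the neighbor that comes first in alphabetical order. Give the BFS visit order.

Visit B; enqueue D, G, I, J → queue [D, G, I, J]
Visit D; enqueue E, H, K, O → queue [G, I, J, E, H, K, O]
Visit G → queue [I, J, E, H, K, O]
Visit I; enqueue A, F → queue [J, E, H, K, O, A, F]
Visit J → queue [E, H, K, O, A, F]
Visit E → queue [H, K, O, A, F]
Visit H; enqueue L, M → queue [K, O, A, F, L, M]
Visit K; enqueue C, N, P → queue [O, A, F, L, M, C, N, P]
Visit O → queue [A, F, L, M, C, N, P]
Visit A → queue [F, L, M, C, N, P]
Visit F → queue [L, M, C, N, P]
Visit L → queue [M, C, N, P]
Visit M → queue [C, N, P]
Visit C → queue [N, P]
Visit N → queue [P]
Visit P → queue []

B, D, G, I, J, E, H, K, O, A, F, L, M, C, N, P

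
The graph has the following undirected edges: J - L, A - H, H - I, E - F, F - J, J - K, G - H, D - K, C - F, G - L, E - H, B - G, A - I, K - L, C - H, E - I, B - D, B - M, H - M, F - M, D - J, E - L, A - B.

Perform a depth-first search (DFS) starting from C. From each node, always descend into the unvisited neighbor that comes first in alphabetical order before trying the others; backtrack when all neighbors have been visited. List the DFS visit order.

Visit C
C → F
F → E
E → H
H → A
A → B
B → D
D → J
J → K
K → L
L → G
B → M
A → I

C, F, E, H, A, B, D, J, K, L, G, M, I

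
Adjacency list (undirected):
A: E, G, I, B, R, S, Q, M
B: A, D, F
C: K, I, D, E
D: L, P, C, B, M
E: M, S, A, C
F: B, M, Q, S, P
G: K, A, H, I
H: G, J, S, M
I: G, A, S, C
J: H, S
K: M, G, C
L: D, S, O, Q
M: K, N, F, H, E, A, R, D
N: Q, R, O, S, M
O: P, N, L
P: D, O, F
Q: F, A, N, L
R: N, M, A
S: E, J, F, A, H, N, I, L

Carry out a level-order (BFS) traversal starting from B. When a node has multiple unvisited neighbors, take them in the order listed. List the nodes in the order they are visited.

B A D F E G I R S Q M L P C K H N J O

Visit B; enqueue A, D, F → queue [A, D, F]
Visit A; enqueue E, G, I, R, S, Q, M → queue [D, F, E, G, I, R, S, Q, M]
Visit D; enqueue L, P, C → queue [F, E, G, I, R, S, Q, M, L, P, C]
Visit F → queue [E, G, I, R, S, Q, M, L, P, C]
Visit E → queue [G, I, R, S, Q, M, L, P, C]
Visit G; enqueue K, H → queue [I, R, S, Q, M, L, P, C, K, H]
Visit I → queue [R, S, Q, M, L, P, C, K, H]
Visit R; enqueue N → queue [S, Q, M, L, P, C, K, H, N]
Visit S; enqueue J → queue [Q, M, L, P, C, K, H, N, J]
Visit Q → queue [M, L, P, C, K, H, N, J]
Visit M → queue [L, P, C, K, H, N, J]
Visit L; enqueue O → queue [P, C, K, H, N, J, O]
Visit P → queue [C, K, H, N, J, O]
Visit C → queue [K, H, N, J, O]
Visit K → queue [H, N, J, O]
Visit H → queue [N, J, O]
Visit N → queue [J, O]
Visit J → queue [O]
Visit O → queue []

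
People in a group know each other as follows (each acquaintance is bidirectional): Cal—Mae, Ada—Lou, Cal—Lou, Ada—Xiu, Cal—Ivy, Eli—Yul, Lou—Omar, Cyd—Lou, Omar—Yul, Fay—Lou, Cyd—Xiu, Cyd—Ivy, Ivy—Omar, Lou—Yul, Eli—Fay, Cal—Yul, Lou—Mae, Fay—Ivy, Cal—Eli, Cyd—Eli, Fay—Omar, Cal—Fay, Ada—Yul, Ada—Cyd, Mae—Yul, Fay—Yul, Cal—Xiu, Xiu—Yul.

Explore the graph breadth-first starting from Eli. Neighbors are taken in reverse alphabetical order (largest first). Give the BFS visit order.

Eli, Yul, Fay, Cyd, Cal, Xiu, Omar, Mae, Lou, Ada, Ivy

Visit Eli; enqueue Yul, Fay, Cyd, Cal → queue [Yul, Fay, Cyd, Cal]
Visit Yul; enqueue Xiu, Omar, Mae, Lou, Ada → queue [Fay, Cyd, Cal, Xiu, Omar, Mae, Lou, Ada]
Visit Fay; enqueue Ivy → queue [Cyd, Cal, Xiu, Omar, Mae, Lou, Ada, Ivy]
Visit Cyd → queue [Cal, Xiu, Omar, Mae, Lou, Ada, Ivy]
Visit Cal → queue [Xiu, Omar, Mae, Lou, Ada, Ivy]
Visit Xiu → queue [Omar, Mae, Lou, Ada, Ivy]
Visit Omar → queue [Mae, Lou, Ada, Ivy]
Visit Mae → queue [Lou, Ada, Ivy]
Visit Lou → queue [Ada, Ivy]
Visit Ada → queue [Ivy]
Visit Ivy → queue []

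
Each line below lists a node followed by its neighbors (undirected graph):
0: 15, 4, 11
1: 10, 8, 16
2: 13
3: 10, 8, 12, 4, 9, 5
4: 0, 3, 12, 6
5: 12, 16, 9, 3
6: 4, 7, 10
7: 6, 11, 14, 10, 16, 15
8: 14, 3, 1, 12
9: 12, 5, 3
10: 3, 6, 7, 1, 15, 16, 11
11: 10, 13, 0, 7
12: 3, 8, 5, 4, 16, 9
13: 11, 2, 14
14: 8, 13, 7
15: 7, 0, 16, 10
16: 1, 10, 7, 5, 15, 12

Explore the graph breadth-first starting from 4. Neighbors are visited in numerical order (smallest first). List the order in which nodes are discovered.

Visit 4; enqueue 0, 3, 6, 12 → queue [0, 3, 6, 12]
Visit 0; enqueue 11, 15 → queue [3, 6, 12, 11, 15]
Visit 3; enqueue 5, 8, 9, 10 → queue [6, 12, 11, 15, 5, 8, 9, 10]
Visit 6; enqueue 7 → queue [12, 11, 15, 5, 8, 9, 10, 7]
Visit 12; enqueue 16 → queue [11, 15, 5, 8, 9, 10, 7, 16]
Visit 11; enqueue 13 → queue [15, 5, 8, 9, 10, 7, 16, 13]
Visit 15 → queue [5, 8, 9, 10, 7, 16, 13]
Visit 5 → queue [8, 9, 10, 7, 16, 13]
Visit 8; enqueue 1, 14 → queue [9, 10, 7, 16, 13, 1, 14]
Visit 9 → queue [10, 7, 16, 13, 1, 14]
Visit 10 → queue [7, 16, 13, 1, 14]
Visit 7 → queue [16, 13, 1, 14]
Visit 16 → queue [13, 1, 14]
Visit 13; enqueue 2 → queue [1, 14, 2]
Visit 1 → queue [14, 2]
Visit 14 → queue [2]
Visit 2 → queue []

4, 0, 3, 6, 12, 11, 15, 5, 8, 9, 10, 7, 16, 13, 1, 14, 2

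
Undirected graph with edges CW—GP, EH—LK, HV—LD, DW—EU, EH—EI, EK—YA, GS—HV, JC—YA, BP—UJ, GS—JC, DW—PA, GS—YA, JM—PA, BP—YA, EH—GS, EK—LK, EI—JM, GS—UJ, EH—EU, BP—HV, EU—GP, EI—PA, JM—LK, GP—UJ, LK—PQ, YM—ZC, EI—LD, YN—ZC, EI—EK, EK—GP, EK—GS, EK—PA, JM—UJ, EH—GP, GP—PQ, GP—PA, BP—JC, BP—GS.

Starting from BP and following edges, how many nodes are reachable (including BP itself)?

18

BFS from BP visits: BP, YA, UJ, JC, HV, GS, EK, JM, GP, LD, EH, PA, LK, EI, PQ, EU, CW, DW
Reachable nodes: 18 of 21 total.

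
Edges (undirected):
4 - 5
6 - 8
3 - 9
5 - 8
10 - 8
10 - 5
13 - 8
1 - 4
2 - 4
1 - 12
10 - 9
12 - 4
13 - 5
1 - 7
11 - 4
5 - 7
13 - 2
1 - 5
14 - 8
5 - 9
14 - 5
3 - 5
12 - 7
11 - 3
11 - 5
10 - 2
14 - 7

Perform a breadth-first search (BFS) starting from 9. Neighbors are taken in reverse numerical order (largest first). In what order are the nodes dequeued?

Visit 9; enqueue 10, 5, 3 → queue [10, 5, 3]
Visit 10; enqueue 8, 2 → queue [5, 3, 8, 2]
Visit 5; enqueue 14, 13, 11, 7, 4, 1 → queue [3, 8, 2, 14, 13, 11, 7, 4, 1]
Visit 3 → queue [8, 2, 14, 13, 11, 7, 4, 1]
Visit 8; enqueue 6 → queue [2, 14, 13, 11, 7, 4, 1, 6]
Visit 2 → queue [14, 13, 11, 7, 4, 1, 6]
Visit 14 → queue [13, 11, 7, 4, 1, 6]
Visit 13 → queue [11, 7, 4, 1, 6]
Visit 11 → queue [7, 4, 1, 6]
Visit 7; enqueue 12 → queue [4, 1, 6, 12]
Visit 4 → queue [1, 6, 12]
Visit 1 → queue [6, 12]
Visit 6 → queue [12]
Visit 12 → queue []

9, 10, 5, 3, 8, 2, 14, 13, 11, 7, 4, 1, 6, 12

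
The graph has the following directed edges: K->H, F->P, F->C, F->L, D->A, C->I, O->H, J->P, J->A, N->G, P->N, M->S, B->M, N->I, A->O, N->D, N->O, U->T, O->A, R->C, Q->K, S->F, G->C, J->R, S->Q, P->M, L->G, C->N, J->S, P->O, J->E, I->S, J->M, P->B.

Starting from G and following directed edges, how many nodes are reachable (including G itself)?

BFS from G visits: G, C, N, I, O, D, S, H, A, Q, F, K, P, L, M, B
Reachable nodes: 16 of 21 total.

16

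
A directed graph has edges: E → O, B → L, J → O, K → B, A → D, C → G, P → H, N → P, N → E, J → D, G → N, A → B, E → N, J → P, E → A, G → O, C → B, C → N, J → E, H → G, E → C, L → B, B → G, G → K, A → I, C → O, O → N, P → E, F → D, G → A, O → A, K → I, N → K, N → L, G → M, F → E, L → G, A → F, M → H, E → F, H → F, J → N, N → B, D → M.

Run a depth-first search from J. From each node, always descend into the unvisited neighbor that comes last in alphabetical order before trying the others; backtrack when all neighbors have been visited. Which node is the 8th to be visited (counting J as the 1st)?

B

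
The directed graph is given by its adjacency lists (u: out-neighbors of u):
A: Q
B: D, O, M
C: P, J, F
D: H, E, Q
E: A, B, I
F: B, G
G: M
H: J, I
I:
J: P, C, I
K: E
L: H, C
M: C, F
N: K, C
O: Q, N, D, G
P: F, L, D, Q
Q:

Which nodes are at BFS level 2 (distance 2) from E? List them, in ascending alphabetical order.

D, M, O, Q

Level 0: E
Level 1: A, B, I
Level 2: D, M, O, Q
Level 3: C, F, G, H, N
Level 4: J, K, P
Level 5: L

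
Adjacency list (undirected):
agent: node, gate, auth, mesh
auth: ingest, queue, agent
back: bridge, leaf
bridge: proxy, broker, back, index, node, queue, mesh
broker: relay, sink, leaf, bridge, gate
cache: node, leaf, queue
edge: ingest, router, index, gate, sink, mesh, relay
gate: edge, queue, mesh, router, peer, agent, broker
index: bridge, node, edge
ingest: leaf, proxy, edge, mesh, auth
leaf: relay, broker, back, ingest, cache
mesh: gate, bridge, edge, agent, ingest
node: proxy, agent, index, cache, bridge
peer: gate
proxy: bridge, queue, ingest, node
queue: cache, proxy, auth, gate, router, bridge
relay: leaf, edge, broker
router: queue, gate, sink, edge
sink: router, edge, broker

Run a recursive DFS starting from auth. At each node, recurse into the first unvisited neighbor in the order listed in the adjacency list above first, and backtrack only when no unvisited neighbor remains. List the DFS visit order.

Visit auth
auth → ingest
ingest → leaf
leaf → relay
relay → edge
edge → router
router → queue
queue → cache
cache → node
node → proxy
proxy → bridge
bridge → broker
broker → sink
broker → gate
gate → mesh
mesh → agent
gate → peer
bridge → back
bridge → index

auth, ingest, leaf, relay, edge, router, queue, cache, node, proxy, bridge, broker, sink, gate, mesh, agent, peer, back, index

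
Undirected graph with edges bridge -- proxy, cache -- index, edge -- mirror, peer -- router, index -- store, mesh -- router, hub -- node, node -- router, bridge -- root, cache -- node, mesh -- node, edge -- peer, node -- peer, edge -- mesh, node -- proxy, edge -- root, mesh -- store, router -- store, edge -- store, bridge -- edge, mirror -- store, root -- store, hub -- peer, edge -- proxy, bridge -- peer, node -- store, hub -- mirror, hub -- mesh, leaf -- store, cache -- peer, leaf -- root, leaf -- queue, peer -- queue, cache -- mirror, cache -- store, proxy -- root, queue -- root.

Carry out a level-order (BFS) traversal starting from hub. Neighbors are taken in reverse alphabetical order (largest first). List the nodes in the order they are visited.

Visit hub; enqueue peer, node, mirror, mesh → queue [peer, node, mirror, mesh]
Visit peer; enqueue router, queue, edge, cache, bridge → queue [node, mirror, mesh, router, queue, edge, cache, bridge]
Visit node; enqueue store, proxy → queue [mirror, mesh, router, queue, edge, cache, bridge, store, proxy]
Visit mirror → queue [mesh, router, queue, edge, cache, bridge, store, proxy]
Visit mesh → queue [router, queue, edge, cache, bridge, store, proxy]
Visit router → queue [queue, edge, cache, bridge, store, proxy]
Visit queue; enqueue root, leaf → queue [edge, cache, bridge, store, proxy, root, leaf]
Visit edge → queue [cache, bridge, store, proxy, root, leaf]
Visit cache; enqueue index → queue [bridge, store, proxy, root, leaf, index]
Visit bridge → queue [store, proxy, root, leaf, index]
Visit store → queue [proxy, root, leaf, index]
Visit proxy → queue [root, leaf, index]
Visit root → queue [leaf, index]
Visit leaf → queue [index]
Visit index → queue []

hub, peer, node, mirror, mesh, router, queue, edge, cache, bridge, store, proxy, root, leaf, index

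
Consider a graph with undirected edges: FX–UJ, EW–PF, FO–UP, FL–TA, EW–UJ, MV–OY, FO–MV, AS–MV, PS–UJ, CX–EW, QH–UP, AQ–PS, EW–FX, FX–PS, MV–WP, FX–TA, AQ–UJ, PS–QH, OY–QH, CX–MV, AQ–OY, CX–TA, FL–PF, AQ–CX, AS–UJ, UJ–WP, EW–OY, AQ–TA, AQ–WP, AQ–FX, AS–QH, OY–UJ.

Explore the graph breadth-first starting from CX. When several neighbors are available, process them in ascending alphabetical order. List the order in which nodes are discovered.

CX, AQ, EW, MV, TA, FX, OY, PS, UJ, WP, PF, AS, FO, FL, QH, UP

Visit CX; enqueue AQ, EW, MV, TA → queue [AQ, EW, MV, TA]
Visit AQ; enqueue FX, OY, PS, UJ, WP → queue [EW, MV, TA, FX, OY, PS, UJ, WP]
Visit EW; enqueue PF → queue [MV, TA, FX, OY, PS, UJ, WP, PF]
Visit MV; enqueue AS, FO → queue [TA, FX, OY, PS, UJ, WP, PF, AS, FO]
Visit TA; enqueue FL → queue [FX, OY, PS, UJ, WP, PF, AS, FO, FL]
Visit FX → queue [OY, PS, UJ, WP, PF, AS, FO, FL]
Visit OY; enqueue QH → queue [PS, UJ, WP, PF, AS, FO, FL, QH]
Visit PS → queue [UJ, WP, PF, AS, FO, FL, QH]
Visit UJ → queue [WP, PF, AS, FO, FL, QH]
Visit WP → queue [PF, AS, FO, FL, QH]
Visit PF → queue [AS, FO, FL, QH]
Visit AS → queue [FO, FL, QH]
Visit FO; enqueue UP → queue [FL, QH, UP]
Visit FL → queue [QH, UP]
Visit QH → queue [UP]
Visit UP → queue []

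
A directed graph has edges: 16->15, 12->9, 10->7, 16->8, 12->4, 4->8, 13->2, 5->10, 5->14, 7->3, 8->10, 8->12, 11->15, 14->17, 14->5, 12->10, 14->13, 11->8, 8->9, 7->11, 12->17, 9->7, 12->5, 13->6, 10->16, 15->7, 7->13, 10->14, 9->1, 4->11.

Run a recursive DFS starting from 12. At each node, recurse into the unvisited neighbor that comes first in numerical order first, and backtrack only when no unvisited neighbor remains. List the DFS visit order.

12 -> 4 -> 8 -> 9 -> 1 -> 7 -> 3 -> 11 -> 15 -> 13 -> 2 -> 6 -> 10 -> 14 -> 5 -> 17 -> 16

Visit 12
12 → 4
4 → 8
8 → 9
9 → 1
9 → 7
7 → 3
7 → 11
11 → 15
7 → 13
13 → 2
13 → 6
8 → 10
10 → 14
14 → 5
14 → 17
10 → 16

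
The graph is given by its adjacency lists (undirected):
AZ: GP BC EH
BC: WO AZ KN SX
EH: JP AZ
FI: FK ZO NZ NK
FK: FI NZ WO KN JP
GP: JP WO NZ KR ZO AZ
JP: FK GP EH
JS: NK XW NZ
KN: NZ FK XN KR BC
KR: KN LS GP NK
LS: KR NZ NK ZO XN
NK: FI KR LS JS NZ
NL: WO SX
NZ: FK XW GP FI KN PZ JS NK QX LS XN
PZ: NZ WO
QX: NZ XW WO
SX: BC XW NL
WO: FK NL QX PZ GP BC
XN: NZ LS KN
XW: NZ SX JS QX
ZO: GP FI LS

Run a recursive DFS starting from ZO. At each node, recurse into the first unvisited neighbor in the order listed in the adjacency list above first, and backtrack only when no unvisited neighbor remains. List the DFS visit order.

Visit ZO
ZO → GP
GP → JP
JP → FK
FK → FI
FI → NZ
NZ → XW
XW → SX
SX → BC
BC → WO
WO → NL
WO → QX
WO → PZ
BC → AZ
AZ → EH
BC → KN
KN → XN
XN → LS
LS → KR
KR → NK
NK → JS

ZO, GP, JP, FK, FI, NZ, XW, SX, BC, WO, NL, QX, PZ, AZ, EH, KN, XN, LS, KR, NK, JS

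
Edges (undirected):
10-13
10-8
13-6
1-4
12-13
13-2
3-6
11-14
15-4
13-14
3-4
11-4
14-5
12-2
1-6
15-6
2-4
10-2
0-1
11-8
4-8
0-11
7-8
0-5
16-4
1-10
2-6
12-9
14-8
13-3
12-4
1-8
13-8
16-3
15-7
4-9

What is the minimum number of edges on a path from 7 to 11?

Level 0: 7
Level 1: 8, 15
Level 2: 1, 4, 6, 10, 11, 13, 14
Level 3: 0, 2, 3, 5, 9, 12, 16
11 first appears at level 2.

2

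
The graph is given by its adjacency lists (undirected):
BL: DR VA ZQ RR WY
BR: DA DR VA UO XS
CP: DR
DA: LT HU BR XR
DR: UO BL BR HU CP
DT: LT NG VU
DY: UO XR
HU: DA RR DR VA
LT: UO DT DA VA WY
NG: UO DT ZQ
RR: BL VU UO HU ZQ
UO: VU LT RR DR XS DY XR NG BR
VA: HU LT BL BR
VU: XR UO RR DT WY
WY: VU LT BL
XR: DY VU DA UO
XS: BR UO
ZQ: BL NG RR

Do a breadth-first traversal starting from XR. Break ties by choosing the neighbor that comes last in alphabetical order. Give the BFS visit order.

XR VU UO DY DA WY RR DT XS NG LT DR BR HU BL ZQ VA CP

Visit XR; enqueue VU, UO, DY, DA → queue [VU, UO, DY, DA]
Visit VU; enqueue WY, RR, DT → queue [UO, DY, DA, WY, RR, DT]
Visit UO; enqueue XS, NG, LT, DR, BR → queue [DY, DA, WY, RR, DT, XS, NG, LT, DR, BR]
Visit DY → queue [DA, WY, RR, DT, XS, NG, LT, DR, BR]
Visit DA; enqueue HU → queue [WY, RR, DT, XS, NG, LT, DR, BR, HU]
Visit WY; enqueue BL → queue [RR, DT, XS, NG, LT, DR, BR, HU, BL]
Visit RR; enqueue ZQ → queue [DT, XS, NG, LT, DR, BR, HU, BL, ZQ]
Visit DT → queue [XS, NG, LT, DR, BR, HU, BL, ZQ]
Visit XS → queue [NG, LT, DR, BR, HU, BL, ZQ]
Visit NG → queue [LT, DR, BR, HU, BL, ZQ]
Visit LT; enqueue VA → queue [DR, BR, HU, BL, ZQ, VA]
Visit DR; enqueue CP → queue [BR, HU, BL, ZQ, VA, CP]
Visit BR → queue [HU, BL, ZQ, VA, CP]
Visit HU → queue [BL, ZQ, VA, CP]
Visit BL → queue [ZQ, VA, CP]
Visit ZQ → queue [VA, CP]
Visit VA → queue [CP]
Visit CP → queue []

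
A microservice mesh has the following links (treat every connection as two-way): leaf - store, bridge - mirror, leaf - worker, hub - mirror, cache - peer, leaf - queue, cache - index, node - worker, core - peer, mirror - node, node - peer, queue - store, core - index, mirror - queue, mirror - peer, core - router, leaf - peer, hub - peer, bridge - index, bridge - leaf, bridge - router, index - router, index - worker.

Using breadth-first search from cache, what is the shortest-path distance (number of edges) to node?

Level 0: cache
Level 1: index, peer
Level 2: bridge, core, hub, leaf, mirror, node, router, worker
Level 3: queue, store
node first appears at level 2.

2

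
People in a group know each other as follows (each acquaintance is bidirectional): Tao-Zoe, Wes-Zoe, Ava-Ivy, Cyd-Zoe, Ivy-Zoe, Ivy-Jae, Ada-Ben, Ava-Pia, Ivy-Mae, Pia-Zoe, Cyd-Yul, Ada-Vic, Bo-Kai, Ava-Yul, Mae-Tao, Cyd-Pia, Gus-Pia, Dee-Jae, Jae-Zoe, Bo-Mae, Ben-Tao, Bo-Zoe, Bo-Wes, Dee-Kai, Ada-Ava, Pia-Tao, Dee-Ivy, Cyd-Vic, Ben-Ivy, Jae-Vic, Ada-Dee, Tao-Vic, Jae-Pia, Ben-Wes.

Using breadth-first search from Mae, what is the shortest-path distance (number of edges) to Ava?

2

Level 0: Mae
Level 1: Bo, Ivy, Tao
Level 2: Ava, Ben, Dee, Jae, Kai, Pia, Vic, Wes, Zoe
Level 3: Ada, Cyd, Gus, Yul
Ava first appears at level 2.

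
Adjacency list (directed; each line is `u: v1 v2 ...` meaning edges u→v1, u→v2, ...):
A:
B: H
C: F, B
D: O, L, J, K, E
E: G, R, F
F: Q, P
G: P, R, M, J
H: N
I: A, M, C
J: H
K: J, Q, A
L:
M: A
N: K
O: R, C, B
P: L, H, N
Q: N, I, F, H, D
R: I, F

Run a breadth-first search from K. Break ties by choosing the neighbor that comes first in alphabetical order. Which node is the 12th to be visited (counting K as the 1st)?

Visit K; enqueue A, J, Q → queue [A, J, Q]
Visit A → queue [J, Q]
Visit J; enqueue H → queue [Q, H]
Visit Q; enqueue D, F, I, N → queue [H, D, F, I, N]
Visit H → queue [D, F, I, N]
Visit D; enqueue E, L, O → queue [F, I, N, E, L, O]
Visit F; enqueue P → queue [I, N, E, L, O, P]
Visit I; enqueue C, M → queue [N, E, L, O, P, C, M]
Visit N → queue [E, L, O, P, C, M]
Visit E; enqueue G, R → queue [L, O, P, C, M, G, R]
Visit L → queue [O, P, C, M, G, R]
Visit O; enqueue B → queue [P, C, M, G, R, B]
Visit P → queue [C, M, G, R, B]
Visit C → queue [M, G, R, B]
Visit M → queue [G, R, B]
Visit G → queue [R, B]
Visit R → queue [B]
Visit B → queue []

Visit order: K, A, J, Q, H, D, F, I, N, E, L, O, P, C, M, G, R, B

O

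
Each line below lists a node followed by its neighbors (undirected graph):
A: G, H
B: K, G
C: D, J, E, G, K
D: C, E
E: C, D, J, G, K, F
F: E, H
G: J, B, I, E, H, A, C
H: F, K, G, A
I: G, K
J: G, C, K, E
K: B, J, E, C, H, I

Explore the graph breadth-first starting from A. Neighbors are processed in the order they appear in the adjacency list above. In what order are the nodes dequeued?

Visit A; enqueue G, H → queue [G, H]
Visit G; enqueue J, B, I, E, C → queue [H, J, B, I, E, C]
Visit H; enqueue F, K → queue [J, B, I, E, C, F, K]
Visit J → queue [B, I, E, C, F, K]
Visit B → queue [I, E, C, F, K]
Visit I → queue [E, C, F, K]
Visit E; enqueue D → queue [C, F, K, D]
Visit C → queue [F, K, D]
Visit F → queue [K, D]
Visit K → queue [D]
Visit D → queue []

A -> G -> H -> J -> B -> I -> E -> C -> F -> K -> D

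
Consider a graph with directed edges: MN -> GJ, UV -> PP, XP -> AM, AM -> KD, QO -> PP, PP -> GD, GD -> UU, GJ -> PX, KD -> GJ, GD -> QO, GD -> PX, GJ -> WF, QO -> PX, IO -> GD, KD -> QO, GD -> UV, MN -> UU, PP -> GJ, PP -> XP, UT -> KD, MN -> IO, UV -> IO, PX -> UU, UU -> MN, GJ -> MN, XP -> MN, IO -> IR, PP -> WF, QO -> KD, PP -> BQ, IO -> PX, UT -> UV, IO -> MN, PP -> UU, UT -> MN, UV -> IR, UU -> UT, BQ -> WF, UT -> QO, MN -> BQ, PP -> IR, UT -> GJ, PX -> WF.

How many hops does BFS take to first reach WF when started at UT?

2

Level 0: UT
Level 1: GJ, KD, MN, QO, UV
Level 2: BQ, IO, IR, PP, PX, UU, WF
Level 3: GD, XP
Level 4: AM
WF first appears at level 2.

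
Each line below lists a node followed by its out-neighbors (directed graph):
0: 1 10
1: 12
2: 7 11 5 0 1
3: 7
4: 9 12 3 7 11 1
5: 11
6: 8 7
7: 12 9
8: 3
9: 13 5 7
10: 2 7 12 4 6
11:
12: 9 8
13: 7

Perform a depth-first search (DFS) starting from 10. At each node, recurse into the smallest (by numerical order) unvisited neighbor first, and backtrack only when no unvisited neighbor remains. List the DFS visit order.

Visit 10
10 → 2
2 → 0
0 → 1
1 → 12
12 → 8
8 → 3
3 → 7
7 → 9
9 → 5
5 → 11
9 → 13
10 → 4
10 → 6

10, 2, 0, 1, 12, 8, 3, 7, 9, 5, 11, 13, 4, 6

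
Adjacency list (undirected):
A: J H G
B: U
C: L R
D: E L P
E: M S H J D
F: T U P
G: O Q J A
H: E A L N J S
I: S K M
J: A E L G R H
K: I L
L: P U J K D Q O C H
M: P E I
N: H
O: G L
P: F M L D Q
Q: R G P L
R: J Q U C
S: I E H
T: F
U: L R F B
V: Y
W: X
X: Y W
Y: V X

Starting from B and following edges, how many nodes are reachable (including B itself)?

BFS from B visits: B, U, L, R, F, P, J, K, D, Q, O, C, H, T, M, A, E, G, I, N, S
Reachable nodes: 21 of 25 total.

21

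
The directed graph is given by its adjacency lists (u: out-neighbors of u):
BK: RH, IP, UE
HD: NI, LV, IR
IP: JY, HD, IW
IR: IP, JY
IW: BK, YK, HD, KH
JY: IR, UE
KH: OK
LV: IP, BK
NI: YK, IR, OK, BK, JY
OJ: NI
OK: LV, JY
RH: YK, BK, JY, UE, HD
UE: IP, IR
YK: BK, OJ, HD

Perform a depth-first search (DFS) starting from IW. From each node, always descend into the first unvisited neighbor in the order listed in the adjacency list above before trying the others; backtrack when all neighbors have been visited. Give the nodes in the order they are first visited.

IW → BK → RH → YK → OJ → NI → IR → IP → JY → UE → HD → LV → OK → KH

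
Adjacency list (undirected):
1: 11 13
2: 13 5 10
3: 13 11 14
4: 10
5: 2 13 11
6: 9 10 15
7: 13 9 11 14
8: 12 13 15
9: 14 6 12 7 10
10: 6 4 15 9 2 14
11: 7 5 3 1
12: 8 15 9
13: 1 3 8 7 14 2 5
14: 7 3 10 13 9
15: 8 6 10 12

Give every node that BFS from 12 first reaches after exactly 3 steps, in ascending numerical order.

Level 0: 12
Level 1: 8, 9, 15
Level 2: 6, 7, 10, 13, 14
Level 3: 1, 2, 3, 4, 5, 11

1, 2, 3, 4, 5, 11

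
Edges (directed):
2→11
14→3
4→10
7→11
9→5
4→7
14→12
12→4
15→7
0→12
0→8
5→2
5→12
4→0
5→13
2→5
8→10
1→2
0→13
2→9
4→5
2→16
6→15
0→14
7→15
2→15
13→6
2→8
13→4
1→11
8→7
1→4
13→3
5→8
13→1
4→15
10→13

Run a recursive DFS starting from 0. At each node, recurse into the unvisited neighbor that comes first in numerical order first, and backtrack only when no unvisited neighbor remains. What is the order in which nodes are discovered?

Visit 0
0 → 8
8 → 7
7 → 11
7 → 15
8 → 10
10 → 13
13 → 1
1 → 2
2 → 5
5 → 12
12 → 4
2 → 9
2 → 16
13 → 3
13 → 6
0 → 14

0, 8, 7, 11, 15, 10, 13, 1, 2, 5, 12, 4, 9, 16, 3, 6, 14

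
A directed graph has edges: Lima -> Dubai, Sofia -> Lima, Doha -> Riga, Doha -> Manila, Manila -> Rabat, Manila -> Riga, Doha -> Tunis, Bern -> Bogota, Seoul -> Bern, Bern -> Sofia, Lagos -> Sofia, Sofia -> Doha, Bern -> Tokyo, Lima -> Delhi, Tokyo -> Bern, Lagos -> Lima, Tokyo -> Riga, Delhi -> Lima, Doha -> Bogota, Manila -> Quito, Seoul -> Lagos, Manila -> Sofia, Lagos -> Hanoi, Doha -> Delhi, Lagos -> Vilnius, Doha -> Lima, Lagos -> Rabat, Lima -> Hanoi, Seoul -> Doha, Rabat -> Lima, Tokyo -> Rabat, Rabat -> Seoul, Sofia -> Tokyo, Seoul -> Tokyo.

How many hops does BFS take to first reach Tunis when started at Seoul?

Level 0: Seoul
Level 1: Bern, Doha, Lagos, Tokyo
Level 2: Bogota, Delhi, Hanoi, Lima, Manila, Rabat, Riga, Sofia, Tunis, Vilnius
Level 3: Dubai, Quito
Tunis first appears at level 2.

2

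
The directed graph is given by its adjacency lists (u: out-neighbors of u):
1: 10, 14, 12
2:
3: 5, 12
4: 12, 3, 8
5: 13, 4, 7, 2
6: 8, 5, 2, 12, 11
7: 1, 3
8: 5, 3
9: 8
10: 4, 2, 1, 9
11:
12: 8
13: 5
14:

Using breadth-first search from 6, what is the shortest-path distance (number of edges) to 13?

Level 0: 6
Level 1: 2, 5, 8, 11, 12
Level 2: 3, 4, 7, 13
Level 3: 1
Level 4: 10, 14
Level 5: 9
13 first appears at level 2.

2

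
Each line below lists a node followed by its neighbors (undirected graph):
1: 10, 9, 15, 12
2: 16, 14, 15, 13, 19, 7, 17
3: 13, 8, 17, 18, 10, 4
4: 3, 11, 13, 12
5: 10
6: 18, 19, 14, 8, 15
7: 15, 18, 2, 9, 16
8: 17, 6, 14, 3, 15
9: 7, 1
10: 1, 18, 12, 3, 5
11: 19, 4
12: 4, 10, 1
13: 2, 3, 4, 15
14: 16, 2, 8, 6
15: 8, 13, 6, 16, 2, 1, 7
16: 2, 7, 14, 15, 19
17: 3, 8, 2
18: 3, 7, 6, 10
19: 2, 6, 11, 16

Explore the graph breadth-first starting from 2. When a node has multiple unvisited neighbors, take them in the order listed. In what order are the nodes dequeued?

Visit 2; enqueue 16, 14, 15, 13, 19, 7, 17 → queue [16, 14, 15, 13, 19, 7, 17]
Visit 16 → queue [14, 15, 13, 19, 7, 17]
Visit 14; enqueue 8, 6 → queue [15, 13, 19, 7, 17, 8, 6]
Visit 15; enqueue 1 → queue [13, 19, 7, 17, 8, 6, 1]
Visit 13; enqueue 3, 4 → queue [19, 7, 17, 8, 6, 1, 3, 4]
Visit 19; enqueue 11 → queue [7, 17, 8, 6, 1, 3, 4, 11]
Visit 7; enqueue 18, 9 → queue [17, 8, 6, 1, 3, 4, 11, 18, 9]
Visit 17 → queue [8, 6, 1, 3, 4, 11, 18, 9]
Visit 8 → queue [6, 1, 3, 4, 11, 18, 9]
Visit 6 → queue [1, 3, 4, 11, 18, 9]
Visit 1; enqueue 10, 12 → queue [3, 4, 11, 18, 9, 10, 12]
Visit 3 → queue [4, 11, 18, 9, 10, 12]
Visit 4 → queue [11, 18, 9, 10, 12]
Visit 11 → queue [18, 9, 10, 12]
Visit 18 → queue [9, 10, 12]
Visit 9 → queue [10, 12]
Visit 10; enqueue 5 → queue [12, 5]
Visit 12 → queue [5]
Visit 5 → queue []

2, 16, 14, 15, 13, 19, 7, 17, 8, 6, 1, 3, 4, 11, 18, 9, 10, 12, 5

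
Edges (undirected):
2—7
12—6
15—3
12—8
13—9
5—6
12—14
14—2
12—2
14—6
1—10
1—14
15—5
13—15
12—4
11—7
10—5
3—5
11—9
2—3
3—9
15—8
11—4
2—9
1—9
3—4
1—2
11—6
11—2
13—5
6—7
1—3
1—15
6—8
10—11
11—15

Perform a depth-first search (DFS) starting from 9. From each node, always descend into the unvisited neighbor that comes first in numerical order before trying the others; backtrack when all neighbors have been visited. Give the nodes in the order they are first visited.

Visit 9
9 → 1
1 → 2
2 → 3
3 → 4
4 → 11
11 → 6
6 → 5
5 → 10
5 → 13
13 → 15
15 → 8
8 → 12
12 → 14
6 → 7

9, 1, 2, 3, 4, 11, 6, 5, 10, 13, 15, 8, 12, 14, 7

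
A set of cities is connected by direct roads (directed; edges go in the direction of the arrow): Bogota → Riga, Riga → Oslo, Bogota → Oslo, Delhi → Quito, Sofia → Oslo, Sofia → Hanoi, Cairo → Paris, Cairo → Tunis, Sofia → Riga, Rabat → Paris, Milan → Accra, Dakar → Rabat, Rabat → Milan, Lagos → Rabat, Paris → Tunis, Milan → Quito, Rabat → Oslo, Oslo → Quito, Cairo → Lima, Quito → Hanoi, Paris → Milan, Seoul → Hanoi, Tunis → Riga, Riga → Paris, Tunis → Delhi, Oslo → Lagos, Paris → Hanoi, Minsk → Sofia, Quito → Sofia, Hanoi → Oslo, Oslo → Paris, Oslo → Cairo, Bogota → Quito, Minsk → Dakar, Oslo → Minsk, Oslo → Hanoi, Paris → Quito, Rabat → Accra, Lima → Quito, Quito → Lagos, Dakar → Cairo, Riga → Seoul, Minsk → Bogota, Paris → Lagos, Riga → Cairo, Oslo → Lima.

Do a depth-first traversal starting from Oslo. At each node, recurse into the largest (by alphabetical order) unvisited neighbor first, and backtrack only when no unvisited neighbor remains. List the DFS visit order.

Oslo, Quito, Sofia, Riga, Seoul, Hanoi, Paris, Tunis, Delhi, Milan, Accra, Lagos, Rabat, Cairo, Lima, Minsk, Dakar, Bogota

Visit Oslo
Oslo → Quito
Quito → Sofia
Sofia → Riga
Riga → Seoul
Seoul → Hanoi
Riga → Paris
Paris → Tunis
Tunis → Delhi
Paris → Milan
Milan → Accra
Paris → Lagos
Lagos → Rabat
Riga → Cairo
Cairo → Lima
Oslo → Minsk
Minsk → Dakar
Minsk → Bogota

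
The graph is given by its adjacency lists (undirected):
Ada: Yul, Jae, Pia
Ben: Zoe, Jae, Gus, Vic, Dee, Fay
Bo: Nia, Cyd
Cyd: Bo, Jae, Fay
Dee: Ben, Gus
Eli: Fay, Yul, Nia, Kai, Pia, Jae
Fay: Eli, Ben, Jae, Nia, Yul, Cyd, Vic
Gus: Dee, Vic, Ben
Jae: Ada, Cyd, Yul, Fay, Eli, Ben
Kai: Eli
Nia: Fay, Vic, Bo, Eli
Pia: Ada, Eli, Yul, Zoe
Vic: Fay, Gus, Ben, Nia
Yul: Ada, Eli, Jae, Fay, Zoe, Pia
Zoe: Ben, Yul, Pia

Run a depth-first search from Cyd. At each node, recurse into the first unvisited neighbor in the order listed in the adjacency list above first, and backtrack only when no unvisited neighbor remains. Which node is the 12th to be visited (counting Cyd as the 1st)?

Visit Cyd
Cyd → Bo
Bo → Nia
Nia → Fay
Fay → Eli
Eli → Yul
Yul → Ada
Ada → Jae
Jae → Ben
Ben → Zoe
Zoe → Pia
Ben → Gus
Gus → Dee
Gus → Vic
Eli → Kai

Visit order: Cyd, Bo, Nia, Fay, Eli, Yul, Ada, Jae, Ben, Zoe, Pia, Gus, Dee, Vic, Kai

Gus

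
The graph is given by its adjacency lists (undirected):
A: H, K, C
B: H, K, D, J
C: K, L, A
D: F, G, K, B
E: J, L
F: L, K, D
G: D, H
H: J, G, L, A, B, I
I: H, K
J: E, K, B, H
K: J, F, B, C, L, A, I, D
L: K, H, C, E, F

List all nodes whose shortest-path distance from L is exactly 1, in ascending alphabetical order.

Level 0: L
Level 1: C, E, F, H, K
Level 2: A, B, D, G, I, J

C, E, F, H, K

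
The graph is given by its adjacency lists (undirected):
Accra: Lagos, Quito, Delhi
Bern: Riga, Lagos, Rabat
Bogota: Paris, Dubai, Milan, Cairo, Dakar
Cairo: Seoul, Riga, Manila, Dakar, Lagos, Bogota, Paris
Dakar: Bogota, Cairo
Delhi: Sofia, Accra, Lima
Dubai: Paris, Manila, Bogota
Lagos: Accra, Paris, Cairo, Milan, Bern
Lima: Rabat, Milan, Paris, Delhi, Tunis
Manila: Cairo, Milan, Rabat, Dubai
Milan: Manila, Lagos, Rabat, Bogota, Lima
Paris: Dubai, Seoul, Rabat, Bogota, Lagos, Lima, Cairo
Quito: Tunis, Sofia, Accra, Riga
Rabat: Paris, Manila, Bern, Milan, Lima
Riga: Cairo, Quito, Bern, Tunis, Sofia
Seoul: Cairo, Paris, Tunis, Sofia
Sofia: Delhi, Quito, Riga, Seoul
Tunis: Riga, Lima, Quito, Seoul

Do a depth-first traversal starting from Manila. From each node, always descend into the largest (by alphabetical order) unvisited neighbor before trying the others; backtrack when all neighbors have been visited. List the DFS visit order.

Manila, Rabat, Paris, Seoul, Tunis, Riga, Sofia, Quito, Accra, Lagos, Milan, Lima, Delhi, Bogota, Dubai, Dakar, Cairo, Bern

Visit Manila
Manila → Rabat
Rabat → Paris
Paris → Seoul
Seoul → Tunis
Tunis → Riga
Riga → Sofia
Sofia → Quito
Quito → Accra
Accra → Lagos
Lagos → Milan
Milan → Lima
Lima → Delhi
Milan → Bogota
Bogota → Dubai
Bogota → Dakar
Dakar → Cairo
Lagos → Bern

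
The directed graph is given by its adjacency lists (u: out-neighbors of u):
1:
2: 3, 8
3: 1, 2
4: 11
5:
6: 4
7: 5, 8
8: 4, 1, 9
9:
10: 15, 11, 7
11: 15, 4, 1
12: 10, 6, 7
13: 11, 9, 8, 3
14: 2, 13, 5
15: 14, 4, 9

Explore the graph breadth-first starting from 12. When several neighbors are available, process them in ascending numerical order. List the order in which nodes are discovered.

Visit 12; enqueue 6, 7, 10 → queue [6, 7, 10]
Visit 6; enqueue 4 → queue [7, 10, 4]
Visit 7; enqueue 5, 8 → queue [10, 4, 5, 8]
Visit 10; enqueue 11, 15 → queue [4, 5, 8, 11, 15]
Visit 4 → queue [5, 8, 11, 15]
Visit 5 → queue [8, 11, 15]
Visit 8; enqueue 1, 9 → queue [11, 15, 1, 9]
Visit 11 → queue [15, 1, 9]
Visit 15; enqueue 14 → queue [1, 9, 14]
Visit 1 → queue [9, 14]
Visit 9 → queue [14]
Visit 14; enqueue 2, 13 → queue [2, 13]
Visit 2; enqueue 3 → queue [13, 3]
Visit 13 → queue [3]
Visit 3 → queue []

12 → 6 → 7 → 10 → 4 → 5 → 8 → 11 → 15 → 1 → 9 → 14 → 2 → 13 → 3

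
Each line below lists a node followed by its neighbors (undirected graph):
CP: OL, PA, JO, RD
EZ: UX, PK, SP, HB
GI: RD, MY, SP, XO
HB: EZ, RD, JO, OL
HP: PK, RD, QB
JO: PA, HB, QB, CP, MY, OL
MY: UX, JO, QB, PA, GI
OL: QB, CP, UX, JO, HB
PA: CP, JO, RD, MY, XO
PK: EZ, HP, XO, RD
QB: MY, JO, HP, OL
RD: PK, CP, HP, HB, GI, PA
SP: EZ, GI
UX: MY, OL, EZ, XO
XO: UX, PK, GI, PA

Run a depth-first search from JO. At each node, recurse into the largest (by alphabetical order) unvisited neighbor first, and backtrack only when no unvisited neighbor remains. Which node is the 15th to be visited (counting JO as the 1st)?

Visit JO
JO → QB
QB → OL
OL → UX
UX → XO
XO → PK
PK → RD
RD → PA
PA → MY
MY → GI
GI → SP
SP → EZ
EZ → HB
PA → CP
RD → HP

Visit order: JO, QB, OL, UX, XO, PK, RD, PA, MY, GI, SP, EZ, HB, CP, HP

HP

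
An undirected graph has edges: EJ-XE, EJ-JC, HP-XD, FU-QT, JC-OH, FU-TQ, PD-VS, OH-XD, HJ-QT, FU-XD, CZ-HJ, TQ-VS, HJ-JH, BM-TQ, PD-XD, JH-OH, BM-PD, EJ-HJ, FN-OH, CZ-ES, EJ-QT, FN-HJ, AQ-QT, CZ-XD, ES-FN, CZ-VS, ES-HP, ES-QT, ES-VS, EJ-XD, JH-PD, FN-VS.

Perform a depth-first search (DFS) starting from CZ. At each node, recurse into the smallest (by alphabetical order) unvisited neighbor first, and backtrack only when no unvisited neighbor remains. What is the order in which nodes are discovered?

CZ, ES, FN, HJ, EJ, JC, OH, JH, PD, BM, TQ, FU, QT, AQ, XD, HP, VS, XE

Visit CZ
CZ → ES
ES → FN
FN → HJ
HJ → EJ
EJ → JC
JC → OH
OH → JH
JH → PD
PD → BM
BM → TQ
TQ → FU
FU → QT
QT → AQ
FU → XD
XD → HP
TQ → VS
EJ → XE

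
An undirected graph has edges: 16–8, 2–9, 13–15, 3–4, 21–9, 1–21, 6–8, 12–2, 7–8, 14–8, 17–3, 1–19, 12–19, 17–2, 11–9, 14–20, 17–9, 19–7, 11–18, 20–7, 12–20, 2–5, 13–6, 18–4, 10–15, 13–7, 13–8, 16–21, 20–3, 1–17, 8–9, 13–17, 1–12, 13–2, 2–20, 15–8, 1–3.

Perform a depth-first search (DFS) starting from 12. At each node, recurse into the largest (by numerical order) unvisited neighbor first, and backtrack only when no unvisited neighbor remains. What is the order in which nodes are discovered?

Visit 12
12 → 20
20 → 14
14 → 8
8 → 16
16 → 21
21 → 9
9 → 17
17 → 13
13 → 15
15 → 10
13 → 7
7 → 19
19 → 1
1 → 3
3 → 4
4 → 18
18 → 11
13 → 6
13 → 2
2 → 5

12 20 14 8 16 21 9 17 13 15 10 7 19 1 3 4 18 11 6 2 5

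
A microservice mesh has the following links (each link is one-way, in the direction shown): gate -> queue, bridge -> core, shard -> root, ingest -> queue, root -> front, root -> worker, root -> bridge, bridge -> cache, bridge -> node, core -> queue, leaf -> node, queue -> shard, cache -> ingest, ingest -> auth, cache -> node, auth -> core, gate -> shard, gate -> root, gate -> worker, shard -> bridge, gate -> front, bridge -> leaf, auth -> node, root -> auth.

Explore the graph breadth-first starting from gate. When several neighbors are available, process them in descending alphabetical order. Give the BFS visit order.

gate, worker, shard, root, queue, front, bridge, auth, node, leaf, core, cache, ingest

Visit gate; enqueue worker, shard, root, queue, front → queue [worker, shard, root, queue, front]
Visit worker → queue [shard, root, queue, front]
Visit shard; enqueue bridge → queue [root, queue, front, bridge]
Visit root; enqueue auth → queue [queue, front, bridge, auth]
Visit queue → queue [front, bridge, auth]
Visit front → queue [bridge, auth]
Visit bridge; enqueue node, leaf, core, cache → queue [auth, node, leaf, core, cache]
Visit auth → queue [node, leaf, core, cache]
Visit node → queue [leaf, core, cache]
Visit leaf → queue [core, cache]
Visit core → queue [cache]
Visit cache; enqueue ingest → queue [ingest]
Visit ingest → queue []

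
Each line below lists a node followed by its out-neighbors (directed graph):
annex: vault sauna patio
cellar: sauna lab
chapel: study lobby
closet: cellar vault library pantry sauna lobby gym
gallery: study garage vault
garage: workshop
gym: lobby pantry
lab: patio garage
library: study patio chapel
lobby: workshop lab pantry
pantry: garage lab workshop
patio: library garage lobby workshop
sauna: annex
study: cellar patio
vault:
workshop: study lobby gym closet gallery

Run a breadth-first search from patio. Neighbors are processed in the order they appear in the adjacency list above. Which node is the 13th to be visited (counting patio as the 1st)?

cellar

Visit patio; enqueue library, garage, lobby, workshop → queue [library, garage, lobby, workshop]
Visit library; enqueue study, chapel → queue [garage, lobby, workshop, study, chapel]
Visit garage → queue [lobby, workshop, study, chapel]
Visit lobby; enqueue lab, pantry → queue [workshop, study, chapel, lab, pantry]
Visit workshop; enqueue gym, closet, gallery → queue [study, chapel, lab, pantry, gym, closet, gallery]
Visit study; enqueue cellar → queue [chapel, lab, pantry, gym, closet, gallery, cellar]
Visit chapel → queue [lab, pantry, gym, closet, gallery, cellar]
Visit lab → queue [pantry, gym, closet, gallery, cellar]
Visit pantry → queue [gym, closet, gallery, cellar]
Visit gym → queue [closet, gallery, cellar]
Visit closet; enqueue vault, sauna → queue [gallery, cellar, vault, sauna]
Visit gallery → queue [cellar, vault, sauna]
Visit cellar → queue [vault, sauna]
Visit vault → queue [sauna]
Visit sauna; enqueue annex → queue [annex]
Visit annex → queue []

Visit order: patio, library, garage, lobby, workshop, study, chapel, lab, pantry, gym, closet, gallery, cellar, vault, sauna, annex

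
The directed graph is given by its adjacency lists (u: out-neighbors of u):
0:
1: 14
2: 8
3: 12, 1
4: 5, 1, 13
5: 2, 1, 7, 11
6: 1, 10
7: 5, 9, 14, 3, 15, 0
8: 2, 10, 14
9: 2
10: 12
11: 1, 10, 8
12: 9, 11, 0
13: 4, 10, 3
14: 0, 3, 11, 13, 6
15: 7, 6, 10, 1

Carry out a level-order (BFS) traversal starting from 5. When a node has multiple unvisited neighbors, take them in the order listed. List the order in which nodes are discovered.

Visit 5; enqueue 2, 1, 7, 11 → queue [2, 1, 7, 11]
Visit 2; enqueue 8 → queue [1, 7, 11, 8]
Visit 1; enqueue 14 → queue [7, 11, 8, 14]
Visit 7; enqueue 9, 3, 15, 0 → queue [11, 8, 14, 9, 3, 15, 0]
Visit 11; enqueue 10 → queue [8, 14, 9, 3, 15, 0, 10]
Visit 8 → queue [14, 9, 3, 15, 0, 10]
Visit 14; enqueue 13, 6 → queue [9, 3, 15, 0, 10, 13, 6]
Visit 9 → queue [3, 15, 0, 10, 13, 6]
Visit 3; enqueue 12 → queue [15, 0, 10, 13, 6, 12]
Visit 15 → queue [0, 10, 13, 6, 12]
Visit 0 → queue [10, 13, 6, 12]
Visit 10 → queue [13, 6, 12]
Visit 13; enqueue 4 → queue [6, 12, 4]
Visit 6 → queue [12, 4]
Visit 12 → queue [4]
Visit 4 → queue []

5, 2, 1, 7, 11, 8, 14, 9, 3, 15, 0, 10, 13, 6, 12, 4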